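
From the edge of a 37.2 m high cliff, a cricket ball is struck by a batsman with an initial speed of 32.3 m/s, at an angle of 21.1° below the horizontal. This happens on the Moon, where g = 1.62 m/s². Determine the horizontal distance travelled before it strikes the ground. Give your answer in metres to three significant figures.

81.2 m

Horizontal component vₓ = 32.30 cos 21.1° = 30.13 m/s; vertical v_y0 = −11.63 m/s (downward).
With up positive and y = 0 at the ground: y(t) = 37.2 + (−11.63) t − 0.8100 t². Setting y = 0 and taking the positive root: t = [−11.63 + √(11.63² + 2·1.62·37.2)] / 1.62 = (−11.63 + 15.99) / 1.62 = 2.694 s.
Horizontal distance: R = vₓ t = 30.13 × 2.694 = 81.17 m.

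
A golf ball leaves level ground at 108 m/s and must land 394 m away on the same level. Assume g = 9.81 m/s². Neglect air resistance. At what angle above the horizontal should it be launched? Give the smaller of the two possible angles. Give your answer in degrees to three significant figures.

9.68°

From R = (v₀²/g) sin 2θ: sin 2θ = 9.81 × 394 / 11664 = 0.3314.
2θ = 19.35° or 180° − 19.35° = 160.6°, so θ = 9.676° or 80.32°.
The smaller angle is 9.676°.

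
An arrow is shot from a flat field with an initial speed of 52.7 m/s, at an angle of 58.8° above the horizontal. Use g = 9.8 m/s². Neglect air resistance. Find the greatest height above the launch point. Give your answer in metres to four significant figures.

Components: vₓ = 52.70 cos 58.8° = 27.30 m/s, v_y0 = 52.70 sin 58.8° = 45.08 m/s.
Peak height H = v_y0² / (2g) = 2032.0 / 19.60 = 103.7 m.

103.7 m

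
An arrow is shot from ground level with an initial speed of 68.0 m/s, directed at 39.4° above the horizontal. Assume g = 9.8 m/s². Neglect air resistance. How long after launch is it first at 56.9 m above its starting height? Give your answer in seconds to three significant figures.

Components: vₓ = 68.00 cos 39.4° = 52.55 m/s, v_y0 = 68.00 sin 39.4° = 43.16 m/s.
Require v_y0 t − ½ g t² = 56.9, i.e. 4.900 t² − 43.16 t + 56.9 = 0.
Quadratic formula: t = (43.16 ± √747.69) / 9.80 = (43.16 ± 27.34) / 9.80 → t = 1.614 s or 7.194 s.
The first (ascending) time is 1.614 s.

1.61 s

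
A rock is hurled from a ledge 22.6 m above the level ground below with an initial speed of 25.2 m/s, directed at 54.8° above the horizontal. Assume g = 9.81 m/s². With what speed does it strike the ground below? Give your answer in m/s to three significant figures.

vₓ = 25.20 cos 54.8° = 14.53 m/s; v_y0 = 25.20 sin 54.8° = 20.59 m/s.
With up positive and y = 0 at the ground: y(t) = 22.6 + (20.59) t − 4.905 t². Setting y = 0 and taking the positive root: t = [20.59 + √(20.59² + 2·9.81·22.6)] / 9.81 = (20.59 + 29.45) / 9.81 = 5.101 s.
Vertical velocity at impact: v_y = v_y0 − g t = 20.59 − 9.81 × 5.101 = −29.45 m/s.
Speed: |v| = √(vₓ² + v_y²) = √(14.53² + 29.45²) = 32.84 m/s.

32.8 m/s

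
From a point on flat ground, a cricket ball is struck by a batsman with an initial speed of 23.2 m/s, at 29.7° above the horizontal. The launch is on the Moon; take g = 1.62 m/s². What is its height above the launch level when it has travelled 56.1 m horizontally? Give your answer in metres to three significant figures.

Horizontal component vₓ = 23.20 cos 29.7° = 20.15 m/s; vertical v_y0 = 23.20 sin 29.7° = 11.49 m/s.
At x = 56.1 m, t = x/vₓ = 56.1/20.15 = 2.784 s.
Height: y = v_y0 t − ½ g t² = 11.49 × 2.784 − 0.8100 × 2.784² = 32.00 − 6.277 = 25.72 m.

25.7 m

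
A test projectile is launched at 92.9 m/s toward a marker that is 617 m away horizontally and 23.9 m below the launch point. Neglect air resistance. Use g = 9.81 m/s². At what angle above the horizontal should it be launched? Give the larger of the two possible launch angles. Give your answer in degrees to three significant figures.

68.2°

Trajectory: y = x tanθ − g x² (1 + tan²θ)/(2v₀²). With x = 617, y = −23.9, v₀ = 92.9, g = 9.81:
216.4 tan²θ − 617 tanθ + (192.5) = 0.
tanθ = [617 ± √(617² − 4 × 216.4 × (192.5))] / (2 × 216.4) = (617 ± 462.7) / 432.7, giving tanθ = 0.3565 or 2.495.
θ = 19.62° or 68.16°; the larger is 68.16°.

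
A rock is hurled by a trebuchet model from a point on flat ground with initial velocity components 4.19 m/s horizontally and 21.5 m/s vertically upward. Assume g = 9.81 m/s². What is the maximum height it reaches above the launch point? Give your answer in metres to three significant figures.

23.6 m

Maximum height: H = v_y0² / (2g) = 21.50² / (2 × 9.81) = 23.56 m.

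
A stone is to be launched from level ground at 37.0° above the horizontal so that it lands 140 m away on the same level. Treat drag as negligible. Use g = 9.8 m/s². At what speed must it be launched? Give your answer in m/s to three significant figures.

On level ground R = v₀² sin 2θ / g ⇒ v₀ = √(gR / sin 2θ).
v₀ = √(9.80 × 140 / sin 74.00°) = √(1372 / 0.9613) = √1427.3 = 37.78 m/s.

37.8 m/s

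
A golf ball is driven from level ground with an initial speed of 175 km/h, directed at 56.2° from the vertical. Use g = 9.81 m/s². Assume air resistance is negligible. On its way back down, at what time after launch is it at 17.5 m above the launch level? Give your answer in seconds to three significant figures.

Convert: 175 km/h = 175/3.6 = 48.61 m/s.
vₓ = 48.61 sin 56.2° = 40.40 m/s; v_y0 = 48.61 cos 56.2° = 27.04 m/s.
Height y(t) = 27.04 t − 4.905 t² = 17.5 gives 4.905 t² − 27.04 t + 17.5 = 0.
t = [27.04 ± √(27.04² − 2·9.81·17.5)] / 9.81 = (27.04 ± 19.70) / 9.81, so t = 0.7489 s or t = 4.764 s.
The descending-branch root is 4.764 s.

4.76 s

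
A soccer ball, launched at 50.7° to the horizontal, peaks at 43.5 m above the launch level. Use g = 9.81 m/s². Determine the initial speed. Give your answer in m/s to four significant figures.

At the peak v_y = 0, so v_y0 = √(2gH) = √(2 × 9.81 × 43.5) = 29.21 m/s.
v_y0 = v₀ sin θ ⇒ v₀ = 29.21 / sin 50.7° = 37.75 m/s.

37.75 m/s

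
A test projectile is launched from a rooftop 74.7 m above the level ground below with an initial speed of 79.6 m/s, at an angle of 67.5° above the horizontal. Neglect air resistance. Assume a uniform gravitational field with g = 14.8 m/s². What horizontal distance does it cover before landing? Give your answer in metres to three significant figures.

Components: vₓ = 79.60 cos 67.5° = 30.46 m/s, v_y0 = 79.60 sin 67.5° = 73.54 m/s.
With up positive and y = 0 at the ground: y(t) = 74.7 + (73.54) t − 7.400 t². Setting y = 0 and taking the positive root: t = [73.54 + √(73.54² + 2·14.8·74.7)] / 14.8 = (73.54 + 87.29) / 14.8 = 10.87 s.
Horizontal distance: R = vₓ t = 30.46 × 10.87 = 331.0 m.

331 m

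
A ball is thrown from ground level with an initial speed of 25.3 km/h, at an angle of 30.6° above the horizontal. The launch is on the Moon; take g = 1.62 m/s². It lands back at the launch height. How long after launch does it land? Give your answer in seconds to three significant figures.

4.42 s

Convert: 25.3 km/h = 25.3/3.6 = 7.028 m/s.
Horizontal component vₓ = 7.028 cos 30.6° = 6.049 m/s; vertical v_y0 = 7.028 sin 30.6° = 3.577 m/s.
Landing at launch height ⇒ T = 2 v_y0 / g = 2 × 3.577 / 1.62 = 4.417 s.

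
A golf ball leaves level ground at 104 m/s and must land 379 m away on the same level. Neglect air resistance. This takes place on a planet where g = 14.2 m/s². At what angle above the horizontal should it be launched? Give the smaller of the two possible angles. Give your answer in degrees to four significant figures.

Level-ground range R = v₀² sin(2θ)/g ⇒ sin(2θ) = gR/v₀² = 14.2 × 379 / 104² = 0.4976.
2θ = 29.84° or 180° − 29.84° = 150.2°, so θ = 14.92° or 75.08°.
The smaller angle is 14.92°.

14.92°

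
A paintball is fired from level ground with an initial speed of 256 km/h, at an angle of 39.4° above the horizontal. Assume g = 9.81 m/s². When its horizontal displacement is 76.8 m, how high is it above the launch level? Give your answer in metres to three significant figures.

Convert: 256 km/h = 256/3.6 = 71.11 m/s.
Horizontal component vₓ = 71.11 cos 39.4° = 54.95 m/s; vertical v_y0 = 71.11 sin 39.4° = 45.14 m/s.
x = vₓ t ⇒ t = 76.8/54.95 = 1.398 s.
Height: y = v_y0 t − ½ g t² = 45.14 × 1.398 − 4.905 × 1.398² = 63.08 − 9.581 = 53.50 m.

53.5 m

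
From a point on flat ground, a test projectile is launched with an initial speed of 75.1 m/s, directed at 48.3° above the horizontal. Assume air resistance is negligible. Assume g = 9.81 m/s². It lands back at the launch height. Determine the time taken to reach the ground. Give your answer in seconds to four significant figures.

11.43 s

Components: vₓ = 75.10 cos 48.3° = 49.96 m/s, v_y0 = 75.10 sin 48.3° = 56.07 m/s.
It returns to y = 0 when t = 2 v_y0 / g = 2(56.07)/9.81 = 11.43 s.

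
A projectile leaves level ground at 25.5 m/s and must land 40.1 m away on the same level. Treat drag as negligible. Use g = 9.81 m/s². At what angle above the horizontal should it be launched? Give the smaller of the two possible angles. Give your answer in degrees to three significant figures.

18.6°

Level-ground range R = v₀² sin(2θ)/g ⇒ sin(2θ) = gR/v₀² = 9.81 × 40.1 / 25.5² = 0.6050.
2θ = 37.23° or 180° − 37.23° = 142.8°, so θ = 18.61° or 71.39°.
The smaller angle is 18.61°.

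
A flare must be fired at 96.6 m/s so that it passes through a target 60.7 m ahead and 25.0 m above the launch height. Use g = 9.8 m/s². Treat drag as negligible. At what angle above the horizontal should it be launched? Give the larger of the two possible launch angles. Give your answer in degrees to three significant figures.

88.1°

Trajectory: y = x tanθ − g x² (1 + tan²θ)/(2v₀²). With x = 60.7, y = 25.0, v₀ = 96.6, g = 9.80:
1.935 tan²θ − 60.7 tanθ + (26.93) = 0.
tanθ = [60.7 ± √(60.7² − 4 × 1.935 × (26.93))] / (2 × 1.935) = (60.7 ± 58.96) / 3.869, giving tanθ = 0.4502 or 30.92.
θ = 24.24° or 88.15°; the larger is 88.15°.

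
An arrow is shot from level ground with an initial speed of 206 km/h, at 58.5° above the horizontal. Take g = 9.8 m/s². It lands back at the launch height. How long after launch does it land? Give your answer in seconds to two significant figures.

10 s

Convert: 206 km/h = 206/3.6 = 57.22 m/s.
vₓ = 57.22 cos 58.5° = 29.90 m/s; v_y0 = 57.22 sin 58.5° = 48.79 m/s.
Time of flight on level ground: T = 2 v_y0 / g = 2 × 48.79 / 9.80 = 9.957 s.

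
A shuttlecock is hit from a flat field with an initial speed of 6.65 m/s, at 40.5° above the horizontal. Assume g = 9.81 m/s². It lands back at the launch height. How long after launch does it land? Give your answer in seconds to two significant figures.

Horizontal component vₓ = 6.650 cos 40.5° = 5.057 m/s; vertical v_y0 = 6.650 sin 40.5° = 4.319 m/s.
It returns to y = 0 when t = 2 v_y0 / g = 2(4.319)/9.81 = 0.8805 s.

0.88 s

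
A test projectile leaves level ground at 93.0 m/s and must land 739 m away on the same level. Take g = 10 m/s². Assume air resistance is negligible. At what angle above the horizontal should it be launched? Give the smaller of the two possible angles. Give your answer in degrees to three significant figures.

Level-ground range R = v₀² sin(2θ)/g ⇒ sin(2θ) = gR/v₀² = 10.0 × 739 / 93.0² = 0.8544.
2θ = 58.70° or 180° − 58.70° = 121.3°, so θ = 29.35° or 60.65°.
The smaller angle is 29.35°.

29.3°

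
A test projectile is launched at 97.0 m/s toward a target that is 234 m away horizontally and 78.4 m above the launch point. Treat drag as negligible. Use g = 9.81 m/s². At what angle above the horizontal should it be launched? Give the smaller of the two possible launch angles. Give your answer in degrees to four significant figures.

25.91°

Trajectory: y = x tanθ − g x² (1 + tan²θ)/(2v₀²). With x = 234, y = 78.4, v₀ = 97.0, g = 9.81:
28.54 tan²θ − 234 tanθ + (106.9) = 0.
tanθ = [234 ± √(234² − 4 × 28.54 × (106.9))] / (2 × 28.54) = (234 ± 206.3) / 57.09, giving tanθ = 0.4858 or 7.712.
θ = 25.91° or 82.61°; the smaller is 25.91°.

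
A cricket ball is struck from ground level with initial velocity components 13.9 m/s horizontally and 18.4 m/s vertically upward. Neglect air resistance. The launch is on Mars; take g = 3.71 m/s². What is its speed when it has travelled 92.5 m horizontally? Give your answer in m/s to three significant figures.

x = vₓ t ⇒ t = 92.5/13.90 = 6.655 s.
Vertical velocity there: v_y = v_y0 − g t = 18.40 − 3.71 × 6.655 = −6.289 m/s.
Speed: √(vₓ² + v_y²) = √(13.90² + 6.289²) = 15.26 m/s.

15.3 m/s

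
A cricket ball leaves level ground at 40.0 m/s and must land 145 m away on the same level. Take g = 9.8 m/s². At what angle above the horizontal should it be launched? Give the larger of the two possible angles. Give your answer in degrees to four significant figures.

R = v₀² sin 2θ / g gives sin 2θ = gR/v₀² = 9.80·145/40.0² = 0.8881.
2θ = 62.64° or 180° − 62.64° = 117.4°, so θ = 31.32° or 58.68°.
The larger angle is 58.68°.

58.68°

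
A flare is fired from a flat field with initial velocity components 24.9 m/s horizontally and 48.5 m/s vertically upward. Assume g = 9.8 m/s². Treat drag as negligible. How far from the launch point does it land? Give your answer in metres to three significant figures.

246 m

Time aloft: T = 2 v_y0 / g = 2 × 48.50 / 9.80 = 9.898 s.
Range: R = vₓ T = 24.90 × 9.898 = 246.5 m.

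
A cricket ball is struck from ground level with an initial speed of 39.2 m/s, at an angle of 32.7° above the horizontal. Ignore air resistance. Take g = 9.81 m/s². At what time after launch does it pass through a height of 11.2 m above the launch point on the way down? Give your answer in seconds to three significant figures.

3.70 s

Resolve: vₓ = 39.20 cos 32.7° = 32.99 m/s and v_y0 = 39.20 sin 32.7° = 21.18 m/s.
Height y(t) = 21.18 t − 4.905 t² = 11.2 gives 4.905 t² − 21.18 t + 11.2 = 0.
Quadratic formula: t = (21.18 ± √228.74) / 9.81 = (21.18 ± 15.12) / 9.81 → t = 0.6171 s or 3.700 s.
The descending-branch root is 3.700 s.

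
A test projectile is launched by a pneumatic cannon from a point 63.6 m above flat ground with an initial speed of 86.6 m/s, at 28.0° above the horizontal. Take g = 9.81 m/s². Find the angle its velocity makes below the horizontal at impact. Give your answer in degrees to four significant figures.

35.16°

vₓ = 86.60 cos 28.0° = 76.46 m/s; v_y0 = 86.60 sin 28.0° = 40.66 m/s.
With up positive and y = 0 at the ground: y(t) = 63.6 + (40.66) t − 4.905 t². Setting y = 0 and taking the positive root: t = [40.66 + √(40.66² + 2·9.81·63.6)] / 9.81 = (40.66 + 53.86) / 9.81 = 9.635 s.
At impact: v_y = v_y0 − g t = −53.86 m/s; vₓ = 76.46 m/s.
Angle below horizontal: arctan(|v_y|/vₓ) = arctan(53.86/76.46) = 35.16°.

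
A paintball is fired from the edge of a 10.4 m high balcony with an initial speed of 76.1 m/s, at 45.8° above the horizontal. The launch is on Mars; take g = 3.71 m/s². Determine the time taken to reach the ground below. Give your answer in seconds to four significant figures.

vₓ = 76.10 cos 45.8° = 53.05 m/s; v_y0 = 76.10 sin 45.8° = 54.56 m/s.
The projectile lands when y = 10.4 + (54.56) t − ½·3.71·t² = 0. Positive root: t = (54.56 + √(54.56² + 2·3.71·10.4)) / 3.71 = (54.56 + 55.26) / 3.71 = 29.60 s.

29.60 s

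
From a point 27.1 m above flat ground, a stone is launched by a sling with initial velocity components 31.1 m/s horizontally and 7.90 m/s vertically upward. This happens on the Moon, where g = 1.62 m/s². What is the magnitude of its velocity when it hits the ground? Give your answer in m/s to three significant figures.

The projectile lands when y = 27.1 + (7.900) t − ½·1.62·t² = 0. Positive root: t = (7.900 + √(7.900² + 2·1.62·27.1)) / 1.62 = (7.900 + 12.26) / 1.62 = 12.44 s.
Vertical velocity at impact: v_y = v_y0 − g t = 7.900 − 1.62 × 12.44 = −12.26 m/s.
Speed: |v| = √(vₓ² + v_y²) = √(31.10² + 12.26²) = 33.43 m/s.

33.4 m/s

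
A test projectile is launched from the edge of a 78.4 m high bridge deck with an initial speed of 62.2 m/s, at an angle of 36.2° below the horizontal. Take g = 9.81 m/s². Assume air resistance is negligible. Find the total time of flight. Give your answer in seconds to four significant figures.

Resolve: vₓ = 62.20 cos 36.2° = 50.19 m/s and v_y0 = −36.74 m/s (downward).
Vertical motion (up positive, ground at y = 0): 4.905 t² − (−36.74) t − 78.4 = 0, so t = (−36.74 + √(36.74² + 2·9.81·78.4)) / 9.81 = (−36.74 + 53.74) / 9.81 = 1.733 s.

1.733 s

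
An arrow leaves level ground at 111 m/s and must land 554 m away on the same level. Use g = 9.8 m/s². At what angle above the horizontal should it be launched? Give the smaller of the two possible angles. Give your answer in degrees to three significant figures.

13.1°

R = v₀² sin 2θ / g gives sin 2θ = gR/v₀² = 9.80·554/111² = 0.4406.
2θ = 26.15° or 180° − 26.15° = 153.9°, so θ = 13.07° or 76.93°.
The smaller angle is 13.07°.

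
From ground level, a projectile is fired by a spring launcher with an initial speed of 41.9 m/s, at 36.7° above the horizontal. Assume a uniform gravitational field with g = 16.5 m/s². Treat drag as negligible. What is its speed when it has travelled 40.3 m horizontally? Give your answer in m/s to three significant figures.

vₓ = 41.90 cos 36.7° = 33.59 m/s; v_y0 = 41.90 sin 36.7° = 25.04 m/s.
Time to reach x = 40.3 m: t = x/vₓ = 40.3/33.59 = 1.200 s.
Vertical velocity there: v_y = v_y0 − g t = 25.04 − 16.5 × 1.200 = 5.247 m/s.
Speed: √(vₓ² + v_y²) = √(33.59² + 5.247²) = 34.00 m/s.

34.0 m/s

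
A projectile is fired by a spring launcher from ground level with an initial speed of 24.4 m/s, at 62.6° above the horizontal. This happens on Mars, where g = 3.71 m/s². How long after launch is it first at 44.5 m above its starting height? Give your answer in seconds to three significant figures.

2.66 s

Horizontal component vₓ = 24.40 cos 62.6° = 11.23 m/s; vertical v_y0 = 24.40 sin 62.6° = 21.66 m/s.
Require v_y0 t − ½ g t² = 44.5, i.e. 1.855 t² − 21.66 t + 44.5 = 0.
Quadratic formula: t = (21.66 ± √139.08) / 3.71 = (21.66 ± 11.79) / 3.71 → t = 2.660 s or 9.018 s.
The first (ascending) time is 2.660 s.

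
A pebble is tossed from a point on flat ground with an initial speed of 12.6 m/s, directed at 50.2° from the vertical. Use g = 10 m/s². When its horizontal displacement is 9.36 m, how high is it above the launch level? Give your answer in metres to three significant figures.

3.12 m

vₓ = 12.60 sin 50.2° = 9.680 m/s; v_y0 = 12.60 cos 50.2° = 8.065 m/s.
At x = 9.36 m, t = x/vₓ = 9.36/9.680 = 0.9669 s.
Height: y = v_y0 t − ½ g t² = 8.065 × 0.9669 − 5.000 × 0.9669² = 7.798 − 4.675 = 3.124 m.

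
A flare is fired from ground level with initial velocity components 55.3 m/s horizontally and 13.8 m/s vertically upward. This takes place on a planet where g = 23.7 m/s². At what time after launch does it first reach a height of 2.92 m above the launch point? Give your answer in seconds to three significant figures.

Set y = v_y0 t − ½ g t² = 2.92: 11.85 t² − 13.80 t + 2.92 = 0.
Quadratic formula: t = (13.80 ± √52.032) / 23.7 = (13.80 ± 7.213) / 23.7 → t = 0.2779 s or 0.8866 s.
The first (ascending) time is 0.2779 s.

0.278 s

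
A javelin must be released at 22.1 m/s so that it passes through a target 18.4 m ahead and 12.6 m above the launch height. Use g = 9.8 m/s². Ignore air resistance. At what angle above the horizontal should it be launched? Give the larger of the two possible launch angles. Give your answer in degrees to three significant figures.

77.0°

Trajectory: y = x tanθ − g x² (1 + tan²θ)/(2v₀²). With x = 18.4, y = 12.6, v₀ = 22.1, g = 9.80:
3.397 tan²θ − 18.4 tanθ + (16.00) = 0.
tanθ = [18.4 ± √(18.4² − 4 × 3.397 × (16.00))] / (2 × 3.397) = (18.4 ± 11.01) / 6.793, giving tanθ = 1.088 or 4.329.
θ = 47.41° or 76.99°; the larger is 76.99°.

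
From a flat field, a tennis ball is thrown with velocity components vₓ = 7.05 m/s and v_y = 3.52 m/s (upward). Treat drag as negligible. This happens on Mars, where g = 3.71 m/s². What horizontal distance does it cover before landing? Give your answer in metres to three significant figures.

13.4 m

Flight time T = 2 v_y0 / g = 1.898 s.
Horizontal distance R = vₓ T = 7.050 × 1.898 = 13.38 m.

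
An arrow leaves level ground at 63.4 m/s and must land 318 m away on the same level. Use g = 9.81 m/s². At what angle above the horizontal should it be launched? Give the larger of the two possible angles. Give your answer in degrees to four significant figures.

64.55°

Level-ground range R = v₀² sin(2θ)/g ⇒ sin(2θ) = gR/v₀² = 9.81 × 318 / 63.4² = 0.7761.
2θ = 50.90° or 180° − 50.90° = 129.1°, so θ = 25.45° or 64.55°.
The larger angle is 64.55°.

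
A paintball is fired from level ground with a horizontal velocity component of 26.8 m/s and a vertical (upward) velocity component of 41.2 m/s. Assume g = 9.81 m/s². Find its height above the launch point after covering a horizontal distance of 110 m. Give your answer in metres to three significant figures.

86.5 m

Time to reach x = 110 m: t = x/vₓ = 110/26.80 = 4.104 s.
Height: y = v_y0 t − ½ g t² = 41.20 × 4.104 − 4.905 × 4.104² = 169.1 − 82.63 = 86.47 m.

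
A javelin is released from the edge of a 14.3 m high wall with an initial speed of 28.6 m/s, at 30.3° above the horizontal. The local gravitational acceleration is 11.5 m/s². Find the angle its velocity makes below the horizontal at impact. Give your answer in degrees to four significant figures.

Horizontal component vₓ = 28.60 cos 30.3° = 24.69 m/s; vertical v_y0 = 28.60 sin 30.3° = 14.43 m/s.
Vertical motion (up positive, ground at y = 0): 5.750 t² − (14.43) t − 14.3 = 0, so t = (14.43 + √(14.43² + 2·11.5·14.3)) / 11.5 = (14.43 + 23.18) / 11.5 = 3.270 s.
At impact: v_y = v_y0 − g t = −23.18 m/s; vₓ = 24.69 m/s.
Angle below horizontal: arctan(|v_y|/vₓ) = arctan(23.18/24.69) = 43.18°.

43.18°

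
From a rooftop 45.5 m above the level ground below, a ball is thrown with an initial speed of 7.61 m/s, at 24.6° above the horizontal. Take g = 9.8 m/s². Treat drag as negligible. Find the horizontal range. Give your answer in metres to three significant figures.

vₓ = 7.610 cos 24.6° = 6.919 m/s; v_y0 = 7.610 sin 24.6° = 3.168 m/s.
Vertical motion (up positive, ground at y = 0): 4.900 t² − (3.168) t − 45.5 = 0, so t = (3.168 + √(3.168² + 2·9.80·45.5)) / 9.80 = (3.168 + 30.03) / 9.80 = 3.388 s.
Horizontal distance: R = vₓ t = 6.919 × 3.388 = 23.44 m.

23.4 m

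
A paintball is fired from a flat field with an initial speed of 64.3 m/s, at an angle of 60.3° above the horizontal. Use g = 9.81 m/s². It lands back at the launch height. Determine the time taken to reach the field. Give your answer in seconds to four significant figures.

Horizontal component vₓ = 64.30 cos 60.3° = 31.86 m/s; vertical v_y0 = 64.30 sin 60.3° = 55.85 m/s.
Landing at launch height ⇒ T = 2 v_y0 / g = 2 × 55.85 / 9.81 = 11.39 s.

11.39 s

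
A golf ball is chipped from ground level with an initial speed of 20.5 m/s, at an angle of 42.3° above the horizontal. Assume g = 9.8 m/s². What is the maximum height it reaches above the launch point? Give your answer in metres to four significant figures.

9.712 m

vₓ = 20.50 cos 42.3° = 15.16 m/s; v_y0 = 20.50 sin 42.3° = 13.80 m/s.
At the apex v_y = 0, so H = v_y0²/(2g) = 13.80²/19.60 = 9.712 m.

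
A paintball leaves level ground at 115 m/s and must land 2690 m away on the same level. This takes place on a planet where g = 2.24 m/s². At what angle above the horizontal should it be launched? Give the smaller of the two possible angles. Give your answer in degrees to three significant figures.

R = v₀² sin 2θ / g gives sin 2θ = gR/v₀² = 2.24·2690/115² = 0.4556.
2θ = 27.10° or 180° − 27.10° = 152.9°, so θ = 13.55° or 76.45°.
The smaller angle is 13.55°.

13.6°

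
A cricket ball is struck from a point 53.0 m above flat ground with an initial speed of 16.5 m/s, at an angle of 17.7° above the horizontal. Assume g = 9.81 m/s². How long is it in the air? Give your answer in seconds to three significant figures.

3.84 s

Horizontal component vₓ = 16.50 cos 17.7° = 15.72 m/s; vertical v_y0 = 16.50 sin 17.7° = 5.017 m/s.
The projectile lands when y = 53.0 + (5.017) t − ½·9.81·t² = 0. Positive root: t = (5.017 + √(5.017² + 2·9.81·53.0)) / 9.81 = (5.017 + 32.63) / 9.81 = 3.838 s.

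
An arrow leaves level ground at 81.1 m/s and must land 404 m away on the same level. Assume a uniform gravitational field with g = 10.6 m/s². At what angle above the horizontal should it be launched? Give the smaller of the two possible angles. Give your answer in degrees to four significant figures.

R = v₀² sin 2θ / g gives sin 2θ = gR/v₀² = 10.6·404/81.1² = 0.6511.
2θ = 40.62° or 180° − 40.62° = 139.4°, so θ = 20.31° or 69.69°.
The smaller angle is 20.31°.

20.31°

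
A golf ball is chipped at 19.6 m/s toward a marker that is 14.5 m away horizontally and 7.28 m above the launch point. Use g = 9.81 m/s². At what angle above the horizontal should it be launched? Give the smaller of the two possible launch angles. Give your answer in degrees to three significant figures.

38.9°

Trajectory: y = x tanθ − g x² (1 + tan²θ)/(2v₀²). With x = 14.5, y = 7.28, v₀ = 19.6, g = 9.81:
2.684 tan²θ − 14.5 tanθ + (9.964) = 0.
tanθ = [14.5 ± √(14.5² − 4 × 2.684 × (9.964))] / (2 × 2.684) = (14.5 ± 10.16) / 5.369, giving tanθ = 0.8081 or 4.593.
θ = 38.94° or 77.72°; the smaller is 38.94°.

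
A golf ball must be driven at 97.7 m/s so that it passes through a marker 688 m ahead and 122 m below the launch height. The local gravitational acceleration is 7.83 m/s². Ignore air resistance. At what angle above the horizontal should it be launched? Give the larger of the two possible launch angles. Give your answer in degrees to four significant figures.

Trajectory: y = x tanθ − g x² (1 + tan²θ)/(2v₀²). With x = 688, y = −122, v₀ = 97.7, g = 7.83:
194.1 tan²θ − 688 tanθ + (72.14) = 0.
tanθ = [688 ± √(688² − 4 × 194.1 × (72.14))] / (2 × 194.1) = (688 ± 646.0) / 388.3, giving tanθ = 0.1082 or 3.436.
θ = 6.173° or 73.77°; the larger is 73.77°.

73.77°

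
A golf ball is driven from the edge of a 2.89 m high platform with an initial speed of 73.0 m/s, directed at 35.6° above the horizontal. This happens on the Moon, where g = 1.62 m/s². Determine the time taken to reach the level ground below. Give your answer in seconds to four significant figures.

52.53 s

Horizontal component vₓ = 73.00 cos 35.6° = 59.36 m/s; vertical v_y0 = 73.00 sin 35.6° = 42.49 m/s.
With up positive and y = 0 at the ground: y(t) = 2.89 + (42.49) t − 0.8100 t². Setting y = 0 and taking the positive root: t = [42.49 + √(42.49² + 2·1.62·2.89)] / 1.62 = (42.49 + 42.61) / 1.62 = 52.53 s.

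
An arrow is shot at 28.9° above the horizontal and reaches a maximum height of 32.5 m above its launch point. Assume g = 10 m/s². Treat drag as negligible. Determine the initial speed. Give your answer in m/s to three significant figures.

At the peak v_y = 0, so v_y0 = √(2gH) = √(2 × 10.0 × 32.5) = 25.50 m/s.
v_y0 = v₀ sin θ ⇒ v₀ = 25.50 / sin 28.9° = 52.75 m/s.

52.8 m/s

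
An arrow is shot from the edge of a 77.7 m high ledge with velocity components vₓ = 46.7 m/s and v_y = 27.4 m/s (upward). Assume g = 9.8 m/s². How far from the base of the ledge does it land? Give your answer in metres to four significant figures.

Vertical motion (up positive, ground at y = 0): 4.900 t² − (27.40) t − 77.7 = 0, so t = (27.40 + √(27.40² + 2·9.80·77.7)) / 9.80 = (27.40 + 47.68) / 9.80 = 7.662 s.
Horizontal distance: R = vₓ t = 46.70 × 7.662 = 357.8 m.

357.8 m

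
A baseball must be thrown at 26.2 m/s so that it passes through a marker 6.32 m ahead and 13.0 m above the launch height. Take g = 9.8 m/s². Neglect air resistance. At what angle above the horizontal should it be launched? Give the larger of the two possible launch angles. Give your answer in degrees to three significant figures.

Trajectory: y = x tanθ − g x² (1 + tan²θ)/(2v₀²). With x = 6.32, y = 13.0, v₀ = 26.2, g = 9.80:
0.2851 tan²θ − 6.32 tanθ + (13.29) = 0.
tanθ = [6.32 ± √(6.32² − 4 × 0.2851 × (13.29))] / (2 × 0.2851) = (6.32 ± 4.979) / 0.5702, giving tanθ = 2.352 or 19.81.
θ = 66.96° or 87.11°; the larger is 87.11°.

87.1°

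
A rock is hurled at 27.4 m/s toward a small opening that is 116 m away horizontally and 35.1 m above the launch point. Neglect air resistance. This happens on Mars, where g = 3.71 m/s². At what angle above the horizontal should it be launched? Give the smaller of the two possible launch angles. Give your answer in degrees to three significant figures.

Trajectory: y = x tanθ − g x² (1 + tan²θ)/(2v₀²). With x = 116, y = 35.1, v₀ = 27.4, g = 3.71:
33.25 tan²θ − 116 tanθ + (68.35) = 0.
tanθ = [116 ± √(116² − 4 × 33.25 × (68.35))] / (2 × 33.25) = (116 ± 66.08) / 66.49, giving tanθ = 0.7507 or 2.738.
θ = 36.90° or 69.94°; the smaller is 36.90°.

36.9°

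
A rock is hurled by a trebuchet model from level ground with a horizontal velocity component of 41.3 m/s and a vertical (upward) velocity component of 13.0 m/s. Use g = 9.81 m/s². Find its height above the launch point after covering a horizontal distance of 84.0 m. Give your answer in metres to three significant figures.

Time to reach x = 84.0 m: t = x/vₓ = 84.0/41.30 = 2.034 s.
Height: y = v_y0 t − ½ g t² = 13.00 × 2.034 − 4.905 × 2.034² = 26.44 − 20.29 = 6.150 m.

6.15 m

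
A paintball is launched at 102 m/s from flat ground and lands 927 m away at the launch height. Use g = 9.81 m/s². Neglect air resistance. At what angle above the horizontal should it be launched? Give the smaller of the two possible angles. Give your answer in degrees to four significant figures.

30.47°

R = v₀² sin 2θ / g gives sin 2θ = gR/v₀² = 9.81·927/102² = 0.8741.
2θ = 60.94° or 180° − 60.94° = 119.1°, so θ = 30.47° or 59.53°.
The smaller angle is 30.47°.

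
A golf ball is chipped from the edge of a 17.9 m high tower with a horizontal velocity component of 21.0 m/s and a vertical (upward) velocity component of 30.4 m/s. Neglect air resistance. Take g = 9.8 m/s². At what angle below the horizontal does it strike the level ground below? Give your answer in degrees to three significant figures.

The projectile lands when y = 17.9 + (30.40) t − ½·9.80·t² = 0. Positive root: t = (30.40 + √(30.40² + 2·9.80·17.9)) / 9.80 = (30.40 + 35.71) / 9.80 = 6.746 s.
At impact: v_y = v_y0 − g t = −35.71 m/s; vₓ = 21.00 m/s.
Angle below horizontal: arctan(|v_y|/vₓ) = arctan(35.71/21.00) = 59.54°.

59.5°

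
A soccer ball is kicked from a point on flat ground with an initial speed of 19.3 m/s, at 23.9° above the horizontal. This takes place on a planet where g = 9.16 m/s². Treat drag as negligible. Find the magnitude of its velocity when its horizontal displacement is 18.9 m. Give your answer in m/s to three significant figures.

17.8 m/s

Components: vₓ = 19.30 cos 23.9° = 17.65 m/s, v_y0 = 19.30 sin 23.9° = 7.819 m/s.
x = vₓ t ⇒ t = 18.9/17.65 = 1.071 s.
Vertical velocity there: v_y = v_y0 − g t = 7.819 − 9.16 × 1.071 = −1.992 m/s.
Speed: √(vₓ² + v_y²) = √(17.65² + 1.992²) = 17.76 m/s.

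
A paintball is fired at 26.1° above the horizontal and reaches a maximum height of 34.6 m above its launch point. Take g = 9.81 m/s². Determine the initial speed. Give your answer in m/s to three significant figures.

At the peak v_y = 0, so v_y0 = √(2gH) = √(2 × 9.81 × 34.6) = 26.05 m/s.
v_y0 = v₀ sin θ ⇒ v₀ = 26.05 / sin 26.1° = 59.22 m/s.

59.2 m/s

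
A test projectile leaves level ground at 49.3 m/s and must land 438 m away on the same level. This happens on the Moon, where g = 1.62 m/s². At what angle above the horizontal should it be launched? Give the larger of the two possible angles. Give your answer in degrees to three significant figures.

R = v₀² sin 2θ / g gives sin 2θ = gR/v₀² = 1.62·438/49.3² = 0.2919.
2θ = 16.97° or 180° − 16.97° = 163.0°, so θ = 8.487° or 81.51°.
The larger angle is 81.51°.

81.5°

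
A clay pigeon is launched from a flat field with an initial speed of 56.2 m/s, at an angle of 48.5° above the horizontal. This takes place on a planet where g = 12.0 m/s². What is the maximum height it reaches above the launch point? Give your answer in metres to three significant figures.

73.8 m

Horizontal component vₓ = 56.20 cos 48.5° = 37.24 m/s; vertical v_y0 = 56.20 sin 48.5° = 42.09 m/s.
At the apex v_y = 0, so H = v_y0²/(2g) = 42.09²/24.00 = 73.82 m.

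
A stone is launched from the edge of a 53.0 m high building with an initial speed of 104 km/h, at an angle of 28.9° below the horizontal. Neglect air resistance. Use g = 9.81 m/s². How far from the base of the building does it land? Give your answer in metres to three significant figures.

54.6 m

Convert: 104 km/h = 104/3.6 = 28.89 m/s.
Components: vₓ = 28.89 cos 28.9° = 25.29 m/s, v_y0 = −13.96 m/s (downward).
The projectile lands when y = 53.0 + (−13.96) t − ½·9.81·t² = 0. Positive root: t = (−13.96 + √(13.96² + 2·9.81·53.0)) / 9.81 = (−13.96 + 35.14) / 9.81 = 2.159 s.
Horizontal distance: R = vₓ t = 25.29 × 2.159 = 54.60 m.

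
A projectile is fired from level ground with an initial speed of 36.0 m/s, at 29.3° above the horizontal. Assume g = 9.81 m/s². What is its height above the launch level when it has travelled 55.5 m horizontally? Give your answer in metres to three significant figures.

Horizontal component vₓ = 36.00 cos 29.3° = 31.39 m/s; vertical v_y0 = 36.00 sin 29.3° = 17.62 m/s.
At x = 55.5 m, t = x/vₓ = 55.5/31.39 = 1.768 s.
Height: y = v_y0 t − ½ g t² = 17.62 × 1.768 − 4.905 × 1.768² = 31.15 − 15.33 = 15.82 m.

15.8 m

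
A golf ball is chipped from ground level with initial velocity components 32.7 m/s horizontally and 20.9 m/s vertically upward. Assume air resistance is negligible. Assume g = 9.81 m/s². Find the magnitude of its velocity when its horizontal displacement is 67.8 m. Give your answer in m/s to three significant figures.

32.7 m/s

At x = 67.8 m, t = x/vₓ = 67.8/32.70 = 2.073 s.
Vertical velocity there: v_y = v_y0 − g t = 20.90 − 9.81 × 2.073 = 0.5600 m/s.
Speed: √(vₓ² + v_y²) = √(32.70² + 0.5600²) = 32.70 m/s.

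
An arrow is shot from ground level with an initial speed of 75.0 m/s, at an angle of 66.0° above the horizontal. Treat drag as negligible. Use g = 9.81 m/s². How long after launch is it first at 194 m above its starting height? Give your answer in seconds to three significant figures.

Components: vₓ = 75.00 cos 66.0° = 30.51 m/s, v_y0 = 75.00 sin 66.0° = 68.52 m/s.
Set y = v_y0 t − ½ g t² = 194: 4.905 t² − 68.52 t + 194 = 0.
t = [68.52 ± √(68.52² − 2·9.81·194)] / 9.81 = (68.52 ± 29.80) / 9.81, so t = 3.946 s or t = 10.02 s.
The first (ascending) time is 3.946 s.

3.95 s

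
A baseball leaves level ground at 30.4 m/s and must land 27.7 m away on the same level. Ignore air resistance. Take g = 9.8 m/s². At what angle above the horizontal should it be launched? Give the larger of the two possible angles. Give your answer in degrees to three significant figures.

81.5°

From R = (v₀²/g) sin 2θ: sin 2θ = 9.80 × 27.7 / 924.16 = 0.2937.
2θ = 17.08° or 180° − 17.08° = 162.9°, so θ = 8.541° or 81.46°.
The larger angle is 81.46°.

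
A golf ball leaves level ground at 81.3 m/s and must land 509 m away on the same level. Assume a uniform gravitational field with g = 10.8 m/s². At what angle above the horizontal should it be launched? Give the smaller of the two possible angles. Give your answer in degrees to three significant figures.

From R = (v₀²/g) sin 2θ: sin 2θ = 10.8 × 509 / 6609.7 = 0.8317.
2θ = 56.27° or 180° − 56.27° = 123.7°, so θ = 28.14° or 61.86°.
The smaller angle is 28.14°.

28.1°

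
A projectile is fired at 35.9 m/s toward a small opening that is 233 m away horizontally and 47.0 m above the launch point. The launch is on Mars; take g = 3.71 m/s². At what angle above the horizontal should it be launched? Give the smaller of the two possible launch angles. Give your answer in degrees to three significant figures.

35.1°

Trajectory: y = x tanθ − g x² (1 + tan²θ)/(2v₀²). With x = 233, y = 47.0, v₀ = 35.9, g = 3.71:
78.14 tan²θ − 233 tanθ + (125.1) = 0.
tanθ = [233 ± √(233² − 4 × 78.14 × (125.1))] / (2 × 78.14) = (233 ± 123.2) / 156.3, giving tanθ = 0.7026 or 2.279.
θ = 35.09° or 66.31°; the smaller is 35.09°.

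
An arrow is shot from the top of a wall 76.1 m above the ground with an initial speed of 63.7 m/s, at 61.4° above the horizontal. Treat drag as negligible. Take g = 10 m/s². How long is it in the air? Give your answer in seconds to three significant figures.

12.4 s

Resolve: vₓ = 63.70 cos 61.4° = 30.49 m/s and v_y0 = 63.70 sin 61.4° = 55.93 m/s.
Vertical motion (up positive, ground at y = 0): 5.000 t² − (55.93) t − 76.1 = 0, so t = (55.93 + √(55.93² + 2·10.0·76.1)) / 10.0 = (55.93 + 68.19) / 10.0 = 12.41 s.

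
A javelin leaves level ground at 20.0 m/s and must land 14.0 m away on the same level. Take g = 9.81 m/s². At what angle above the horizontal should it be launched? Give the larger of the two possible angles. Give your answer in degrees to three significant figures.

R = v₀² sin 2θ / g gives sin 2θ = gR/v₀² = 9.81·14.0/20.0² = 0.3434.
2θ = 20.08° or 180° − 20.08° = 159.9°, so θ = 10.04° or 79.96°.
The larger angle is 79.96°.

80.0°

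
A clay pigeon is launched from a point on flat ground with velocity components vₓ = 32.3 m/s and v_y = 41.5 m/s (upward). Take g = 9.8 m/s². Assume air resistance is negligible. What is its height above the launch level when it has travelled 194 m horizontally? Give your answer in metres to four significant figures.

Time to reach x = 194 m: t = x/vₓ = 194/32.30 = 6.006 s.
Height: y = v_y0 t − ½ g t² = 41.50 × 6.006 − 4.900 × 6.006² = 249.3 − 176.8 = 72.49 m.

72.49 m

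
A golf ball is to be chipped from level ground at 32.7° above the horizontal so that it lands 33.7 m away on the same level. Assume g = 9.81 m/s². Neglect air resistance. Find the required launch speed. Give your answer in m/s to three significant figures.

19.1 m/s

Level-ground range: R = v₀² sin(2θ)/g, so v₀ = √(gR / sin 2θ).
v₀ = √(9.81 × 33.7 / sin 65.40°) = √(330.6 / 0.9092) = √363.60 = 19.07 m/s.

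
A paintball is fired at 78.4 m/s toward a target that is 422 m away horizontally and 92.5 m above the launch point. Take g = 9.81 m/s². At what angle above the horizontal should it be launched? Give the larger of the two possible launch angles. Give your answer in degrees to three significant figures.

65.8°

Trajectory: y = x tanθ − g x² (1 + tan²θ)/(2v₀²). With x = 422, y = 92.5, v₀ = 78.4, g = 9.81:
142.1 tan²θ − 422 tanθ + (234.6) = 0.
tanθ = [422 ± √(422² − 4 × 142.1 × (234.6))] / (2 × 142.1) = (422 ± 211.5) / 284.2, giving tanθ = 0.7407 or 2.229.
θ = 36.53° or 65.84°; the larger is 65.84°.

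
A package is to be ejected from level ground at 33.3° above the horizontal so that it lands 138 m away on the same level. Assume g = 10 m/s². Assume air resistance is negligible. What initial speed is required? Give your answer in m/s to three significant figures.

On level ground R = v₀² sin 2θ / g ⇒ v₀ = √(gR / sin 2θ).
v₀ = √(10.0 × 138 / sin 66.60°) = √(1380 / 0.9178) = √1503.7 = 38.78 m/s.

38.8 m/s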